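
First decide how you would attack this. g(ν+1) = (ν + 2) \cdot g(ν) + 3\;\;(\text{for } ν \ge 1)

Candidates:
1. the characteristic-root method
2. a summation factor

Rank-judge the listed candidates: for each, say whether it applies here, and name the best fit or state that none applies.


Verdict: a summation factor — because the multiplier ν + 2 is index-dependent, divide through by its running product and sum the resulting differences.
- the characteristic-root method — the coefficients change with the index, which the root method cannot absorb.
- a summation factor — a fit — the right tool for this form.


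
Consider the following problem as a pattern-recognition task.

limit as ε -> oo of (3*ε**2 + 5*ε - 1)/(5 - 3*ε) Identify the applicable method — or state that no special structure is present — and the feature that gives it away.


Method: dominant-term comparison — divide by the highest power of ε present: lower-order terms vanish and the dominant ratio remains. As a single quotient, the ∞/∞ shape would yield to repeated differentiation as well — the growth comparison gets there in one look.


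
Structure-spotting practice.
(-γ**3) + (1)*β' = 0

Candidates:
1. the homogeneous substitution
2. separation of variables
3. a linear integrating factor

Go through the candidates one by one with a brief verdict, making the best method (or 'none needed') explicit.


Technique: no special technique — the slope is a function of γ alone, so integrate both sides directly.
- the homogeneous substitution — the ratio substitution does not collapse this equation.
- separation of variables — with no unknown in the slope, separating variables is a formality — the equation integrates directly.
- a linear integrating factor: the linear template holds only trivially here (the unknown is absent, so the coefficient is zero) — the method is not the natural label.


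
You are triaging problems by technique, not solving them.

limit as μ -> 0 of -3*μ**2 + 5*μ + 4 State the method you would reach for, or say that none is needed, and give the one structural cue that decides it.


Best approach: no special technique — no zero denominators, no indeterminate clash at 0 — substitute and read off the value.


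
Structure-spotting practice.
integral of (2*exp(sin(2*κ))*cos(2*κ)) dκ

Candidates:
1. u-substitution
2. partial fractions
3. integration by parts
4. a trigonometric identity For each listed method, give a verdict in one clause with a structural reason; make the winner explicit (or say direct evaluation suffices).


Diagnosis: u-substitution — collected, the integrand has one factor that is, up to a constant, the derivative of an inner expression the rest depends on — substitute for that inner expression.
- u-substitution: yes — fits the structure here.
- partial fractions: there is no rational-function structure to decompose.
- integration by parts — no split into a nonconstant polynomial times one of the standard kernels — exp, sine, or cosine of a linear argument, or a logarithm — applies here.
- a trigonometric identity — no even trigonometric power and no product of distinct frequencies to rewrite.


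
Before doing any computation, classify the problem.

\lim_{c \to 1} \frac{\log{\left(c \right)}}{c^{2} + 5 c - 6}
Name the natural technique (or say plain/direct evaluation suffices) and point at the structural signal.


Verdict: l'Hôpital's rule (0/0) — both numerator and denominator vanish at 1: the genuine 0/0 indeterminate that l'Hôpital exists for. Known elementary limits would finish this too — the rule just bypasses the case analysis.


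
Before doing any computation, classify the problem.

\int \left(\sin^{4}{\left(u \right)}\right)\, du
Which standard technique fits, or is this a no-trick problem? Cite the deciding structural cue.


Method: a trigonometric identity — the even exponent on \sin^{4}{\left(u \right)} signals one move: rewrite via cos of the doubled angle.


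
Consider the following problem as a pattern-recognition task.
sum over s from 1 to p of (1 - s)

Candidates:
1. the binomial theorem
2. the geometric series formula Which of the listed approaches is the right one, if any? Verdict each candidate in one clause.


Verdict: no special technique — with only polynomial terms in s present, the classical sum-of-powers identities are all you need.
- the binomial theorem — the terms lack the binomial-coefficient-weighted complementary-power pattern of an expansion.
- the geometric series formula — the term-to-term ratio changes with the index, so the geometric formula cannot close it.


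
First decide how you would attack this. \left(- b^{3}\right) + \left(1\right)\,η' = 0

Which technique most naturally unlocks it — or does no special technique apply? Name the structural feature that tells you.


Diagnosis: no special technique — solved for the derivative, no η appears — this is antidifferentiation in b wearing ODE clothing.


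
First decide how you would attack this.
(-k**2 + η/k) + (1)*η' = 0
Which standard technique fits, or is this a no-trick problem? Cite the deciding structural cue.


Method: a linear integrating factor — linear in the unknown with genuine forcing: multiply through by the exponential of the integrated coefficient and the left side closes into one derivative.


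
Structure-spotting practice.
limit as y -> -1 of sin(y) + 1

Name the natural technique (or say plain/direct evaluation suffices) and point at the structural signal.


Technique: no special technique — nothing blocks direct substitution at -1: plug in and finish.


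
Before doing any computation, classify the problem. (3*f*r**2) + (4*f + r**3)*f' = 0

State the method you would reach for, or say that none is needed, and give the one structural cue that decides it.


Best approach: the exact-equation method — check exactness first: here it holds (3*f*r**2, 4*f + r**3 have matching cross partials), so no integrating factor is needed.


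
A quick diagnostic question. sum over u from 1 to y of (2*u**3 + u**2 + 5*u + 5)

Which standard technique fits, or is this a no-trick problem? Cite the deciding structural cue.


Technique: no special technique — with only polynomial terms in u present, the classical sum-of-powers identities are all you need.


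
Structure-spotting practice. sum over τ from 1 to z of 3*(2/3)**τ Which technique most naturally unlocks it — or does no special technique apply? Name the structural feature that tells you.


Diagnosis: the geometric series formula — check a ratio of consecutive terms: it is 2/3, independent of the index, so the geometric formula closes the sum.


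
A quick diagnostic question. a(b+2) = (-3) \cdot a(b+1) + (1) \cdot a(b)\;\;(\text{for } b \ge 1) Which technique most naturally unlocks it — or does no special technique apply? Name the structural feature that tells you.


Technique: the characteristic-root method — the recurrence treats every index alike (constant coefficients, no forcing) — precisely the regime where r^b trials close it.


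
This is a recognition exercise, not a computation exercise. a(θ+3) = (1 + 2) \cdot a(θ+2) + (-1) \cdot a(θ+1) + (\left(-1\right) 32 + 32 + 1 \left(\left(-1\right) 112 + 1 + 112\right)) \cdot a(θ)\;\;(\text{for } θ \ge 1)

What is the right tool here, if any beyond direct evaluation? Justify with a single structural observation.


Verdict: the characteristic-root method — the recurrence treats every index alike (constant coefficients, no forcing) — precisely the regime where r^θ trials close it.


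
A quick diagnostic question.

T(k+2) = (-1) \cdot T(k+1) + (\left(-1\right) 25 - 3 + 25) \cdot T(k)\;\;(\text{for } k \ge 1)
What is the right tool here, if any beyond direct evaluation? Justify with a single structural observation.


Technique: the characteristic-root method — try a geometric ansatz r^k: constant coefficients turn the recurrence into one polynomial equation in r.


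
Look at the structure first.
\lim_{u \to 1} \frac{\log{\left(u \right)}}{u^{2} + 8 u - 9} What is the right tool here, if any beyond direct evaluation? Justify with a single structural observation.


Best approach: l'Hôpital's rule (0/0) — numerator and denominator both vanish at 1 — a genuine 0/0 form, which is exactly when l'Hôpital applies. One could equally expand both pieces locally and compare leading terms; the rule does that in one stroke.


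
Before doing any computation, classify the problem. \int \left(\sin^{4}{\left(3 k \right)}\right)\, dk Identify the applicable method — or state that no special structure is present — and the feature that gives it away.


Technique: a trigonometric identity — \sin^{4}{\left(3 k \right)} carries an even exponent — trade it for double-angle cosines before integrating.


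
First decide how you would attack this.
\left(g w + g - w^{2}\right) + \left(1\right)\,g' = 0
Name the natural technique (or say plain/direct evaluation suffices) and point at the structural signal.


Verdict: a linear integrating factor — linear in the unknown with genuine forcing: multiply through by the exponential of the integrated coefficient and the left side closes into one derivative.


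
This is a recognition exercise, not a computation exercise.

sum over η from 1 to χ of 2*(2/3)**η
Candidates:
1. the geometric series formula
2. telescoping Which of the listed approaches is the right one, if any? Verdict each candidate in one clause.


Verdict: the geometric series formula — each summand is the previous one scaled by 2/3; that constant multiplier is itself the geometric structure.
- the geometric series formula: a fit — the right tool for this form.
- telescoping: in the displayed form, no term reappears at a neighboring index to cancel against.


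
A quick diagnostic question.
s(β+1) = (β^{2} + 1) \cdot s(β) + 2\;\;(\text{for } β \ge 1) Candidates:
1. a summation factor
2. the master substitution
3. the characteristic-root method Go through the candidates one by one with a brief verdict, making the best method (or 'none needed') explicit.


Diagnosis: a summation factor — one step of memory with a weight β^{2} + 1 that changes as the index grows — the summation-factor construction is built for this.
- a summation factor — yes, a natural case for it.
- the master substitution — there is no divide-the-index recursive argument.
- the characteristic-root method: the coefficients change with the index, which the root method cannot absorb.


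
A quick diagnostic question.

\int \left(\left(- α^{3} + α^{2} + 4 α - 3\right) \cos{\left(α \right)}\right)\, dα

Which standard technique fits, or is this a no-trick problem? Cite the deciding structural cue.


Technique: integration by parts — a polynomial - α^{3} + α^{2} + 4 α - 3 against the kernel \cos{\left(α \right)} is the signature bounded-ladder case for integration by parts.


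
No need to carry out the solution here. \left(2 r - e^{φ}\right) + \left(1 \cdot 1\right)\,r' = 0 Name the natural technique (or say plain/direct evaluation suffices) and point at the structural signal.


Best approach: a linear integrating factor — r enters only linearly with coefficient 2; multiply by exp of the integral of 2 and the left side becomes one derivative.


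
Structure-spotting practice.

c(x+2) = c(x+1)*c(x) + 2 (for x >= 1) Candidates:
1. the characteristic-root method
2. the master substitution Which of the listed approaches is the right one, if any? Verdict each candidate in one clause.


Method: no special technique — the recurrence is nonlinear in the sequence values; study it directly, no linear machinery applies.
- the characteristic-root method: the recursion is nonlinear in the sequence values, so no linear-modes ansatz applies.
- the master substitution: with no divided-index recursive call, reindexing by powers of a base buys nothing.


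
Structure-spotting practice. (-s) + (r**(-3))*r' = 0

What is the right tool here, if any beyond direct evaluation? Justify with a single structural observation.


Verdict: separation of variables — all dependence on the two variables factors apart, the defining separable shape. The cross-partial test also passes here (vacuously, each side single-variable); the potential-function route would work, separation is simply more immediate.


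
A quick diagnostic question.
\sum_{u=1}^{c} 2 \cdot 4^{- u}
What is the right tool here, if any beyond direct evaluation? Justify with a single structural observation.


Best approach: the geometric series formula — consecutive terms stand in a fixed index-free ratio — the geometric sum formula closes it.


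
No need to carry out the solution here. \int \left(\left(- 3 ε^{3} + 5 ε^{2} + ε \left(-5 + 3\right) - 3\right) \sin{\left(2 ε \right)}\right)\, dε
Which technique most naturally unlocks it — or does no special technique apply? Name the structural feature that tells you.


Best approach: integration by parts — the integrand splits as (- 3 ε^{3} + 5 ε^{2} + ε \left(-5 + 3\right) - 3) times \sin{\left(2 ε \right)} — repeatedly differentiating the polynomial part kills it, which is the parts ladder.


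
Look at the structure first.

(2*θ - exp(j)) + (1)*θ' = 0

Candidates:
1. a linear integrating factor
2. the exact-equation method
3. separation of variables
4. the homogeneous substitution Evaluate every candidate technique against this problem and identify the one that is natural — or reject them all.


Technique: a linear integrating factor — arrange it as θ' + 2·θ = (the forcing term) and the integrating factor does the rest.
- a linear integrating factor: applies; the problem has the shape this method handles.
- the exact-equation method: the cross partial derivatives disagree, so no single potential exists.
- separation of variables — the two dependences do not factor apart.
- the homogeneous substitution: the slope is not a function of the ratio of the variables alone.


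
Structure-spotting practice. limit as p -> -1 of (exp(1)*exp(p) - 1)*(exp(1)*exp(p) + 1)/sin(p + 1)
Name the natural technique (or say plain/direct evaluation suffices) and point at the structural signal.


Best approach: l'Hôpital's rule (0/0) — both numerator and denominator vanish at -1: the genuine 0/0 indeterminate that l'Hôpital exists for. A local series expansion at the point resolves it as well; the rule is the packaged version of that step.


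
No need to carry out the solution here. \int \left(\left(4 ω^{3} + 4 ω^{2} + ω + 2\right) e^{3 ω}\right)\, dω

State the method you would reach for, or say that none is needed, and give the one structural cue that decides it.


Method: integration by parts — 4 ω^{3} + 4 ω^{2} + ω + 2 dies after finitely many derivatives while e^{3 ω} cycles under integration — the tabular/parts setup.


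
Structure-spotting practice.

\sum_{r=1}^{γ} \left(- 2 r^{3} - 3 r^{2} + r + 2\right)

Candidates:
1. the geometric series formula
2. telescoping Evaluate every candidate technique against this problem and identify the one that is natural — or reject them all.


Method: no special technique — every summand is a constant multiple of a power of r — apply the standard power-sum identities one degree at a time.
- the geometric series formula — there is no constant term-to-term ratio.
- telescoping — in the displayed form, no term reappears at a neighboring index to cancel against.


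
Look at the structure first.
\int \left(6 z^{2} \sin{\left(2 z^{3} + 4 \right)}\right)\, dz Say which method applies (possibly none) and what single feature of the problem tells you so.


Technique: u-substitution — set u = 2 z^{3} + 4: a constant multiple of its derivative, namely 6 z^{2}, is present as a factor once the integrand is collected, so the du is sitting there waiting.


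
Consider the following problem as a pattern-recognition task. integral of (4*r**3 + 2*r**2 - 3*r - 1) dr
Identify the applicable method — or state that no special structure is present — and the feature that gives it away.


Best approach: no special technique — the integrand is a sum of constant multiples of powers of r — integrate term by term.


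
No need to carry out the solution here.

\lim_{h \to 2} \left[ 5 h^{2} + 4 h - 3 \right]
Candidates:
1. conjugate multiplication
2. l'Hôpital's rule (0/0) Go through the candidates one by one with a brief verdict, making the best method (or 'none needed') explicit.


Best approach: no special technique — no denominator vanishes and nothing blows up at 2: direct substitution is the whole computation.
- conjugate multiplication: multiplying by a conjugate would not remove any indeterminacy here.
- l'Hôpital's rule (0/0) — evaluation at the point is determinate, so the rule has nothing to repair.


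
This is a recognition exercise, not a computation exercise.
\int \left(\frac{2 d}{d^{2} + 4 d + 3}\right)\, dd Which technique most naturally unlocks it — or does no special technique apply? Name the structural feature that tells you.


Best approach: partial fractions — d^{2} + 4 d + 3 splits into linear pieces, so the quotient is a sum of simple fractions — decompose before integrating.


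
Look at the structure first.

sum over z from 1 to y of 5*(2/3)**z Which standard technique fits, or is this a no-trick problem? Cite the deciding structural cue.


Technique: the geometric series formula — each summand is the previous one scaled by 2/3; that constant multiplier is itself the geometric structure.


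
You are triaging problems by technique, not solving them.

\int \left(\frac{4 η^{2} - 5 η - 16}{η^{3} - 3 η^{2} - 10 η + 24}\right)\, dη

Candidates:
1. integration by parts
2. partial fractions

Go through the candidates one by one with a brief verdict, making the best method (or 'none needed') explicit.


Best approach: partial fractions — a proper rational integrand over the factorable η^{3} - 3 η^{2} - 10 η + 24: partial fractions reduce it to elementary pieces.
- integration by parts — no split into a nonconstant polynomial times one of the standard kernels — exp, sine, or cosine of a linear argument, or a logarithm — applies here.
- partial fractions: applies; the problem has the shape this method handles.


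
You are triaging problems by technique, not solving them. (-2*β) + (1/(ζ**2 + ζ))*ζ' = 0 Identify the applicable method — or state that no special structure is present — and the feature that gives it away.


Technique: separation of variables — all dependence on the two variables factors apart, the defining separable shape. A Bernoulli rewrite would carry it as the equation stands — separating the variables needs no rearrangement either.


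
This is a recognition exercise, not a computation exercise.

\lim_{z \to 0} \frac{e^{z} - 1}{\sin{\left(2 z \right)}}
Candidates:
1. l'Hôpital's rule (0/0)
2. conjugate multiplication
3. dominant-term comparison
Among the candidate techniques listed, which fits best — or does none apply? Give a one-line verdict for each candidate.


Technique: l'Hôpital's rule (0/0) — substituting 0 gives 0 over 0; differentiate top and bottom once and re-evaluate. The standard small-argument limits would also carry it; the rule is the systematic route.
- l'Hôpital's rule (0/0) — a fit — the right tool for this form.
- conjugate multiplication — rationalization has no target — no divergent radical difference appears.
- dominant-term comparison: no dominant-degree comparison decides it.


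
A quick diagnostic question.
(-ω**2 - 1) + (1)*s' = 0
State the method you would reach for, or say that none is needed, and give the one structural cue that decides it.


Method: no special technique — solved for the derivative, no s appears — this is antidifferentiation in ω wearing ODE clothing.


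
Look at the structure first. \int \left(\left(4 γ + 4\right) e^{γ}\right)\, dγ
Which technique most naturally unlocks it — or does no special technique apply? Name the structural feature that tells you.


Diagnosis: integration by parts — differentiate 4 γ + 4, integrate e^{γ}: each pass lowers the polynomial degree, so parts terminates.


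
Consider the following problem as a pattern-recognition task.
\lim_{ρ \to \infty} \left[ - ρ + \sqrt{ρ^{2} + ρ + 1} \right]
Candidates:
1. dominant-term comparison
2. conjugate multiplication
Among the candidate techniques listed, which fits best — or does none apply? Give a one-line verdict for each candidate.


Method: conjugate multiplication — the ∞ − ∞ radical form is the exact trigger for the conjugate maneuver.
- dominant-term comparison: this limit is not decided by comparing polynomial growth at infinity.
- conjugate multiplication: applicable, and directly so.


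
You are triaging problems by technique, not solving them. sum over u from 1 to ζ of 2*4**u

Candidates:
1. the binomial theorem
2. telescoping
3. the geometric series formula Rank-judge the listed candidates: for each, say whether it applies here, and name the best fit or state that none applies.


Technique: the geometric series formula — check a ratio of consecutive terms: it is 4, independent of the index, so the geometric formula closes the sum.
- the binomial theorem: there is no pair of bases whose matched powers would reassemble into a single binomial power.
- telescoping: computed from the summand as displayed, the partial sums build up without the pairwise collapse telescoping exploits.
- the geometric series formula — a fit — the right tool for this form.


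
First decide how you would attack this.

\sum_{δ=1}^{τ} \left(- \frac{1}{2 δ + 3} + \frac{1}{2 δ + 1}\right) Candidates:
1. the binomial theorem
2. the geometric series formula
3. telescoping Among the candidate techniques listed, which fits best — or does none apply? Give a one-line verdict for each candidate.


Verdict: telescoping — the piece each term subtracts is \frac{1}{2 δ + 1} advanced by one index, and it reappears with a plus sign leading the following term — the sum collapses to its boundary terms.
- the binomial theorem: no binomial coefficients pair with matched powers.
- the geometric series formula — there is no constant term-to-term ratio.
- telescoping: applicable, and directly so.


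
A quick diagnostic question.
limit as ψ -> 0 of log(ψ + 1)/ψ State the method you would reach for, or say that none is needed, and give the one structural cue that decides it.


Method: l'Hôpital's rule (0/0) — both numerator and denominator vanish at 0: the genuine 0/0 indeterminate that l'Hôpital exists for. Known elementary limits would finish this too — the rule just bypasses the case analysis.


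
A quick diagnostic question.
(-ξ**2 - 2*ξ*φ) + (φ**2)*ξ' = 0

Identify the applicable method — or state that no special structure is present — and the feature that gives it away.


Method: the homogeneous substitution — scaling φ and ξ together leaves the slope fixed — it depends only on ξ/φ, so substitute the ratio. Rearranged, this also fits the Bernoulli template directly; the homogeneous substitution reads the structure without the rearrangement.


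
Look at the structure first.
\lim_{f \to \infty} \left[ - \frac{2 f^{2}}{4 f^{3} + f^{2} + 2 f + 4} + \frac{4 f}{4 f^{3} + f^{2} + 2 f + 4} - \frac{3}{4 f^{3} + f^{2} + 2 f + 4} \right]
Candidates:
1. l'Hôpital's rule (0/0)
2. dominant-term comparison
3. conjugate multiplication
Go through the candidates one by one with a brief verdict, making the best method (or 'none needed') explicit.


Method: dominant-term comparison — as f grows, only the highest-degree terms matter — compare leading terms and read the limit off.
- l'Hôpital's rule (0/0) — as a single quotient the expression runs to ∞/∞ at the limit point — an at-infinity form of the rule would apply, though the leading-growth comparison is the direct reading.
- dominant-term comparison: yes — fits the structure here.
- conjugate multiplication — there are no radicals in tension whose conjugate would simplify matters.


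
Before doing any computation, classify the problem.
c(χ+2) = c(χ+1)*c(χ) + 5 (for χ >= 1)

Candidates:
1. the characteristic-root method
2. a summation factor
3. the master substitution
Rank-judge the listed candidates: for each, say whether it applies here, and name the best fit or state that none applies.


Verdict: no special technique — this one you iterate or analyze qualitatively: the nonlinearity defeats linear solution methods.
- the characteristic-root method — the recursion is nonlinear in the sequence values, so no linear-modes ansatz applies.
- a summation factor — the recursion is nonlinear — outside the first-order linear family a summation factor addresses.
- the master substitution — there is no divide-the-index recursive argument.


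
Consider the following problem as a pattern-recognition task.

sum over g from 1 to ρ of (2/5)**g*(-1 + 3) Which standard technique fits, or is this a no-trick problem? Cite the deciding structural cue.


Method: the geometric series formula — each term is 2/5 times the previous one, so the geometric-series formula applies directly.


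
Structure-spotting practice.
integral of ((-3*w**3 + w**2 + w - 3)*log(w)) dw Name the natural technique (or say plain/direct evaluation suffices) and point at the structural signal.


Method: integration by parts — logs resist antidifferentiation but differentiate beautifully; pair log(w) with the polynomial -3*w**3 + w**2 + w - 3 via parts.


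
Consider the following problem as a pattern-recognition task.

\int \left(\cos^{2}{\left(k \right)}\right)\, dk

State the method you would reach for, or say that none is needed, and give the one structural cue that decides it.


Verdict: a trigonometric identity — apply power reduction to \cos^{2}{\left(k \right)}; each application halves the trigonometric degree.


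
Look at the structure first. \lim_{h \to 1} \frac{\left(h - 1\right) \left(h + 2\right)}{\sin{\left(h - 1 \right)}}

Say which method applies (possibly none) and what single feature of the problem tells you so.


Best approach: l'Hôpital's rule (0/0) — plug in 1: top and bottom both hit zero, so differentiate each and retry. Expanding numerator and denominator to first order gives the same value — the rule automates exactly that.


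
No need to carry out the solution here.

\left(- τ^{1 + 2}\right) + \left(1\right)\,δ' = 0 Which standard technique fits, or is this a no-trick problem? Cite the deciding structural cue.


Diagnosis: no special technique — solved for the derivative, δ never appears on the right — this is a direct integration in τ, not a differential-equations problem at heart.


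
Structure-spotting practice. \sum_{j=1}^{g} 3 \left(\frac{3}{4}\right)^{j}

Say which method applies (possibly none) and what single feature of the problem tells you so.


Verdict: the geometric series formula — the ratio of consecutive terms is the constant \frac{3}{4}, independent of the index — a geometric sum.


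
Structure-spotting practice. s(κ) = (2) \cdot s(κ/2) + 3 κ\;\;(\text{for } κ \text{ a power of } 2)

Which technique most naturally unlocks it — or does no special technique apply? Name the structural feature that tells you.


Method: the master substitution — the argument contracts 2-fold per step: reindex κ exponentially and solve the linear recurrence in the new index.


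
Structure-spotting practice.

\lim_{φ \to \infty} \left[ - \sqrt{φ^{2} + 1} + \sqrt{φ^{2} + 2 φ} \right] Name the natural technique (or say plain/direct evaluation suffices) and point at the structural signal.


Technique: conjugate multiplication — turning the difference into a conjugate-rationalized ratio makes the limit readable.


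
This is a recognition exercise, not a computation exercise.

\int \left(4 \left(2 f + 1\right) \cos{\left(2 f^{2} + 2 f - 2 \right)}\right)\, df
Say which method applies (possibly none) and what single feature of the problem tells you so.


Best approach: u-substitution — collected, the integrand has one factor that is, up to a constant, the derivative of an inner expression the rest depends on — substitute for that inner expression.


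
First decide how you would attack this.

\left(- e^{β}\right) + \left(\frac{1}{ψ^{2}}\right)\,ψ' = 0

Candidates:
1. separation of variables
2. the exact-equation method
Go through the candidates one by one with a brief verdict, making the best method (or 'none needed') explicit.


Diagnosis: separation of variables — solved for the derivative, the right side splits multiplicatively into a function of each variable alone — divide and integrate each side.
- separation of variables: a fit — the right tool for this form.
- the exact-equation method — with no real cross-dependence between the variables, the exact-equation machinery is a detour rather than the natural reading.


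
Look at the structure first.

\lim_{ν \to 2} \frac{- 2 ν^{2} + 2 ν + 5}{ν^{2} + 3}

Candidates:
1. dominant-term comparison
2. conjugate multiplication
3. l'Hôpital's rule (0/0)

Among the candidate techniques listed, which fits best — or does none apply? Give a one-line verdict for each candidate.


Best approach: no special technique — nothing blocks direct substitution at 2: plug in and finish.
- dominant-term comparison: leading-power comparison does not apply to this form.
- conjugate multiplication — rationalization has no target — no divergent radical difference appears.
- l'Hôpital's rule (0/0): substituting the point produces a determinate value, not a 0 over 0 clash.


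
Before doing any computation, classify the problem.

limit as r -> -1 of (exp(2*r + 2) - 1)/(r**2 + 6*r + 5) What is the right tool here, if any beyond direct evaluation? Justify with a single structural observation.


Verdict: l'Hôpital's rule (0/0) — numerator and denominator both vanish at -1 — a genuine 0/0 form, which is exactly when l'Hôpital applies. One could equally expand both pieces locally and compare leading terms; the rule does that in one stroke.


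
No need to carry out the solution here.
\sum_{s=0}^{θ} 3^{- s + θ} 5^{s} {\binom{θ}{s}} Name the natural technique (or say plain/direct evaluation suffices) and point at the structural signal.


Technique: the binomial theorem — terms weighting {\binom{θ}{s}} against matched powers of 5 and 3 reassemble into (5 + 3)^θ by the binomial theorem.


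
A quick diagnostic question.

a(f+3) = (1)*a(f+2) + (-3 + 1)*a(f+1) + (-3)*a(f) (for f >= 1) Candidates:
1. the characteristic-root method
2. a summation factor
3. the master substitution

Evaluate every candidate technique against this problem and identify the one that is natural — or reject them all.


Verdict: the characteristic-root method — linear, homogeneous, constant coefficients: solutions of the form r^f exist — find the roots of the characteristic polynomial.
- the characteristic-root method — applicable, and directly so.
- a summation factor: a summation factor telescopes one-step recursions; this one carries higher-order memory.
- the master substitution — with no divided-index recursive call, reindexing by powers of a base buys nothing.


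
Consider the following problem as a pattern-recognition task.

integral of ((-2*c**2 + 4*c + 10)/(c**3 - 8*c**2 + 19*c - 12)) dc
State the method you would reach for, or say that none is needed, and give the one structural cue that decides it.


Verdict: partial fractions — once c**3 - 8*c**2 + 19*c - 12 is factored, each root contributes a simple-fraction term; integrate them one at a time.


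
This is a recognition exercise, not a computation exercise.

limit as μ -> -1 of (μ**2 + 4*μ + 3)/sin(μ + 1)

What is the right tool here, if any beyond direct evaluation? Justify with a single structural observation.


Technique: l'Hôpital's rule (0/0) — the 0/0 form at -1 is the signature situation for l'Hôpital's rule. One could equally expand both pieces locally and compare leading terms; the rule does that in one stroke.


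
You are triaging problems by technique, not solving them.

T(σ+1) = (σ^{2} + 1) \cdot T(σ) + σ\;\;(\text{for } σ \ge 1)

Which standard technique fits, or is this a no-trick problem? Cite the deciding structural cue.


Best approach: a summation factor — first-order, linear, moving coefficient σ^{2} + 1: the discrete analogue of an integrating factor handles it.


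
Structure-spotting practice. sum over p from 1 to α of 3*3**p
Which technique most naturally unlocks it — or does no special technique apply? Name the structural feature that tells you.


Technique: the geometric series formula — each summand is the previous one scaled by 3; that constant multiplier is itself the geometric structure.


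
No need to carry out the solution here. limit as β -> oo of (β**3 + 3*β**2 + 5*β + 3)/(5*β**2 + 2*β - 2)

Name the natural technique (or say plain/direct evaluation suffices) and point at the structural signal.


Diagnosis: dominant-term comparison — growth-rate triage: the leading powers of β decide the limit, everything else is noise. As a single quotient, the ∞/∞ shape would yield to repeated differentiation as well — the growth comparison gets there in one look.


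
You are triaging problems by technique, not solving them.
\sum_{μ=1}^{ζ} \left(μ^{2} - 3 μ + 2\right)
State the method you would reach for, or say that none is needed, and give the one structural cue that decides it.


Method: no special technique — with only polynomial terms in μ present, the classical sum-of-powers identities are all you need.


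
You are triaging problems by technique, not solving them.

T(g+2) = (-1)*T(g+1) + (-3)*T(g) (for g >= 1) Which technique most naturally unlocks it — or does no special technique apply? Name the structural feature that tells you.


Method: the characteristic-root method — fixed numeric weights on consecutive terms and no forcing term added: the root method in its home territory.


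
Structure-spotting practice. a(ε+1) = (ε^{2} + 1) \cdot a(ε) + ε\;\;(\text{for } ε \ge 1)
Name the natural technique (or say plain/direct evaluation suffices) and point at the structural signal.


Method: a summation factor — one step of memory with a weight ε^{2} + 1 that changes as the index grows — the summation-factor construction is built for this.


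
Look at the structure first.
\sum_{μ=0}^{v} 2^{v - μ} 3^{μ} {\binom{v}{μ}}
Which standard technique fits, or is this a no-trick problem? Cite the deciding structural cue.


Method: the binomial theorem — the summand is term μ of a binomial expansion in 3 and 2; the whole sum is a single power.


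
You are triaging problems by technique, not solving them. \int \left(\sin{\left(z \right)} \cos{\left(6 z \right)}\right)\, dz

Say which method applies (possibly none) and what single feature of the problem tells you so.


Verdict: a trigonometric identity — \sin{\left(z \right)} \cos{\left(6 z \right)} is a beat pattern — rewrite the product as a sum of single-frequency waves before integrating.


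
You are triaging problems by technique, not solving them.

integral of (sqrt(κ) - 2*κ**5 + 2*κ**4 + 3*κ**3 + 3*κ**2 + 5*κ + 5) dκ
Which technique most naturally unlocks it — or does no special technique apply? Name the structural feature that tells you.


Technique: no special technique — nothing composite, nothing rational, nothing trigonometric — each constant-multiple power of κ integrates by the power rule alone.


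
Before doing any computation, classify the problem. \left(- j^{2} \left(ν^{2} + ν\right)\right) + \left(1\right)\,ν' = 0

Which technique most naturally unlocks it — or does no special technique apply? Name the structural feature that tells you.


Diagnosis: separation of variables — all dependence on the two variables factors apart, the defining separable shape. Rearranged, this also fits the Bernoulli template directly; separation reads the product structure as given.


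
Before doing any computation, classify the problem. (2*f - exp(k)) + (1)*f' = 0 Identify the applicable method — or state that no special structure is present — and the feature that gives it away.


Diagnosis: a linear integrating factor — first power of f, nonzero forcing: the integrating-factor recipe applies verbatim with p = 2.


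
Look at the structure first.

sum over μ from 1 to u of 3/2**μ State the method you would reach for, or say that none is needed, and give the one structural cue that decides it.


Verdict: the geometric series formula — consecutive terms stand in a fixed index-free ratio — the geometric sum formula closes it.


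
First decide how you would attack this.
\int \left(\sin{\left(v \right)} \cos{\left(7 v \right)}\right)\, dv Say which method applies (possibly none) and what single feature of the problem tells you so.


Verdict: a trigonometric identity — mixed-frequency products such as \sin{\left(v \right)} \cos{\left(7 v \right)} are designed for the product-to-sum formula.


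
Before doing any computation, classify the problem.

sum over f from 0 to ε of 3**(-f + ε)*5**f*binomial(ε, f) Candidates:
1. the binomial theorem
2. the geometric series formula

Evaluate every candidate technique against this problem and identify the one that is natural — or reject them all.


Best approach: the binomial theorem — binomial(ε, f) weighting matched powers of 5 and 3 is the expanded form of (5 + 3)^ε — fold it back up.
- the binomial theorem: yes, a natural case for it.
- the geometric series formula — consecutive terms are not related by a fixed multiplier.


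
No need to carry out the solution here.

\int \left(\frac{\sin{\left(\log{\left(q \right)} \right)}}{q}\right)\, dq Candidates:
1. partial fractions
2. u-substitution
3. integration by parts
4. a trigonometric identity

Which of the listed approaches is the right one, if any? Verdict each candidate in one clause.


Method: u-substitution — collected, the integrand has one factor that is, up to a constant, the derivative of an inner expression the rest depends on — substitute for that inner expression.
- partial fractions — there is no rational-function structure to decompose.
- u-substitution — yes — fits the structure here.
- integration by parts — there is no nonconstant-polynomial-times-kernel split with an exp, sine, cosine (degree-1 argument), or logarithm partner.
- a trigonometric identity — no even trigonometric power and no product of distinct frequencies to rewrite.


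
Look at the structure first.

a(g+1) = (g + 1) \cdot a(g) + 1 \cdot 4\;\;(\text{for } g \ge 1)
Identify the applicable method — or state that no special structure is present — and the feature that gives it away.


Method: a summation factor — the coefficient g + 1 drifts with the index, so no fixed root exists; normalizing by the cumulative product telescopes it.


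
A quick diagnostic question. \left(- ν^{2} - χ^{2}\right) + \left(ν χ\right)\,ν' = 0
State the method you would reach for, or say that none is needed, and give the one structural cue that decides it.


Diagnosis: the homogeneous substitution — scaling χ and ν together leaves the slope fixed — it depends only on ν/χ, so substitute the ratio. A Bernoulli substitution is a fair alternative on this equation directly; the homogeneous reading takes it as given.


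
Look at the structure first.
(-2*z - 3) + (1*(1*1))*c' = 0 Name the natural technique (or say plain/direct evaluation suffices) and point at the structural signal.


Diagnosis: no special technique — solved for the derivative, c never appears on the right — this is a direct integration in z, not a differential-equations problem at heart.
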